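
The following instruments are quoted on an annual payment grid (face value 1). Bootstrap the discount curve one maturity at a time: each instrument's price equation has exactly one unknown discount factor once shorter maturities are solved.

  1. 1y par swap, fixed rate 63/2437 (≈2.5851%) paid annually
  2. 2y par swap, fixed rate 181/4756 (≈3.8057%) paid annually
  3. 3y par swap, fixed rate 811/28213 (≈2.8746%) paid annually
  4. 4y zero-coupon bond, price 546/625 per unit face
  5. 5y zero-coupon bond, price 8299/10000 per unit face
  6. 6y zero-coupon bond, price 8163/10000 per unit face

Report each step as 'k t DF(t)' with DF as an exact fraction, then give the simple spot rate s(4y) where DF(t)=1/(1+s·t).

step 1 [1y] swap r/1=63/2437: DF=(1 − 63/2437·(0))/(1+63/2437) = 2437/2500 ≈ 0.974800
step 2 [2y] swap r/1=181/4756: DF=(1 − 181/4756·(0.974800))/(1+181/4756) = 2319/2500 ≈ 0.927600
step 3 [3y] swap r/1=811/28213: DF=(1 − 811/28213·(0.974800+0.927600))/(1+811/28213) = 9189/10000 ≈ 0.918900
step 4 [4y] zero: DF = P = 546/625 ≈ 0.873600
step 5 [5y] zero: DF = P = 8299/10000 ≈ 0.829900
step 6 [6y] zero: DF = P = 8163/10000 ≈ 0.816300

1 1 2437/2500
2 2 2319/2500
3 3 9189/10000
4 4 546/625
5 5 8299/10000
6 6 8163/10000
s(4y) = (1/(546/625) − 1)/(4) = 79/2184 ≈ 3.6172%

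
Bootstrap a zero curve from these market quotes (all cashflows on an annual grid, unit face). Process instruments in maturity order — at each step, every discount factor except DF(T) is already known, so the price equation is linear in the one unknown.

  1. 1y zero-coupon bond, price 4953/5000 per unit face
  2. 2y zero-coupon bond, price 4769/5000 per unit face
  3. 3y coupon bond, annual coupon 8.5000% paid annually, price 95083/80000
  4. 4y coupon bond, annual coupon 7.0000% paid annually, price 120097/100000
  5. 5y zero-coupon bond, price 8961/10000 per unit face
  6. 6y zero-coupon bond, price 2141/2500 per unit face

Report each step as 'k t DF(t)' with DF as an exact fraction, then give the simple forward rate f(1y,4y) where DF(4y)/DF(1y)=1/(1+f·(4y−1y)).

1 1 4953/5000
2 2 4769/5000
3 3 9431/10000
4 4 1867/2000
5 5 8961/10000
6 6 2141/2500
f(1y,4y) = ((4953/5000)/(1867/2000) − 1)/(3) = 571/28005 ≈ 2.0389%

step 1 [1y] zero: DF = P = 4953/5000 ≈ 0.990600
step 2 [2y] zero: DF = P = 4769/5000 ≈ 0.953800
step 3 [3y] bond c/1=17/200: DF=(95083/80000 − 17/200·(0.990600+0.953800))/(1+17/200) = 9431/10000 ≈ 0.943100
step 4 [4y] bond c/1=7/100: DF=(120097/100000 − 7/100·(0.990600+0.953800+0.943100))/(1+7/100) = 1867/2000 ≈ 0.933500
step 5 [5y] zero: DF = P = 8961/10000 ≈ 0.896100
step 6 [6y] zero: DF = P = 2141/2500 ≈ 0.856400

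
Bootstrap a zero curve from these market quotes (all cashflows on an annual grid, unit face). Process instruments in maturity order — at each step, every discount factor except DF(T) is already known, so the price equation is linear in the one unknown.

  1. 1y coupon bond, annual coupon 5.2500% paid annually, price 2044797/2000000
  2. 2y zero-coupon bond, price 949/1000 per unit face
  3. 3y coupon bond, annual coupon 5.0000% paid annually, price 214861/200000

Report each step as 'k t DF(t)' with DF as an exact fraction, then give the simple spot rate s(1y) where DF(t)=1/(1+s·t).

step 1 [1y] bond c/1=21/400: DF=(2044797/2000000 − 21/400·(0))/(1+21/400) = 4857/5000 ≈ 0.971400
step 2 [2y] zero: DF = P = 949/1000 ≈ 0.949000
step 3 [3y] bond c/1=1/20: DF=(214861/200000 − 1/20·(0.971400+0.949000))/(1+1/20) = 9317/10000 ≈ 0.931700

1 1 4857/5000
2 2 949/1000
3 3 9317/10000
s(1y) = (1/(4857/5000) − 1)/(1) = 143/4857 ≈ 2.9442%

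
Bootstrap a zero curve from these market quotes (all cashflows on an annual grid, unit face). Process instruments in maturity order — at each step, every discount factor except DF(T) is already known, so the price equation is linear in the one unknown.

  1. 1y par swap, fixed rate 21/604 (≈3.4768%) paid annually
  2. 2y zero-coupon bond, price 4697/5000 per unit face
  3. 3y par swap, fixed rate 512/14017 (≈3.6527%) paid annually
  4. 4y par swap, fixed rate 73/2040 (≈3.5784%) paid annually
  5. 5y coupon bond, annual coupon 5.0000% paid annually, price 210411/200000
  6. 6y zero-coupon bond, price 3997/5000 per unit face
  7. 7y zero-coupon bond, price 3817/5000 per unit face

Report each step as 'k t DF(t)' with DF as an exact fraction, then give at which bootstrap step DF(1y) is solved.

1 1 604/625
2 2 4697/5000
3 3 561/625
4 4 4343/5000
5 5 8271/10000
6 6 3997/5000
7 7 3817/5000
DF(1y) is solved at step 1

step 1 [1y] swap r/1=21/604: DF=(1 − 21/604·(0))/(1+21/604) = 604/625 ≈ 0.966400
step 2 [2y] zero: DF = P = 4697/5000 ≈ 0.939400
step 3 [3y] swap r/1=512/14017: DF=(1 − 512/14017·(0.966400+0.939400))/(1+512/14017) = 561/625 ≈ 0.897600
step 4 [4y] swap r/1=73/2040: DF=(1 − 73/2040·(0.966400+0.939400+0.897600))/(1+73/2040) = 4343/5000 ≈ 0.868600
step 5 [5y] bond c/1=1/20: DF=(210411/200000 − 1/20·(0.966400+0.939400+0.897600+0.868600))/(1+1/20) = 8271/10000 ≈ 0.827100
step 6 [6y] zero: DF = P = 3997/5000 ≈ 0.799400
step 7 [7y] zero: DF = P = 3817/5000 ≈ 0.763400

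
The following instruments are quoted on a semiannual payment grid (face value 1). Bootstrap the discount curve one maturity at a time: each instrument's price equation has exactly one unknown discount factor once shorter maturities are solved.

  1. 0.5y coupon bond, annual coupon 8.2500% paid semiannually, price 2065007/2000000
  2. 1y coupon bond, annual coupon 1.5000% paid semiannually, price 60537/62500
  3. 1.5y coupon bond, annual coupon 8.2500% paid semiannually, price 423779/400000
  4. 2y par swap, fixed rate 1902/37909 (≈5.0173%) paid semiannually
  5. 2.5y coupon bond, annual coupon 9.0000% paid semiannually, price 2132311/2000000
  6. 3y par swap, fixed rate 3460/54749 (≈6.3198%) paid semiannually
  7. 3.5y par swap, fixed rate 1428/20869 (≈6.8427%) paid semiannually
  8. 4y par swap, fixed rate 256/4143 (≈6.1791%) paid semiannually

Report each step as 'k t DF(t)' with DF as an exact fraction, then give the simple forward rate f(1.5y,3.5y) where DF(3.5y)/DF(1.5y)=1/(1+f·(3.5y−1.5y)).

step 1 [0.5y] bond c/2=33/800: DF=(2065007/2000000 − 33/800·(0))/(1+33/800) = 2479/2500 ≈ 0.991600
step 2 [1y] bond c/2=3/400: DF=(60537/62500 − 3/400·(0.991600))/(1+3/400) = 477/500 ≈ 0.954000
step 3 [1.5y] bond c/2=33/800: DF=(423779/400000 − 33/800·(0.991600+0.954000))/(1+33/800) = 2351/2500 ≈ 0.940400
step 4 [2y] swap r/2=951/37909: DF=(1 − 951/37909·(0.991600+0.954000+0.940400))/(1+951/37909) = 9049/10000 ≈ 0.904900
step 5 [2.5y] bond c/2=9/200: DF=(2132311/2000000 − 9/200·(0.991600+0.954000+0.940400+0.904900))/(1+9/200) = 857/1000 ≈ 0.857000
step 6 [3y] swap r/2=1730/54749: DF=(1 − 1730/54749·(0.991600+0.954000+0.940400+0.904900+0.857000))/(1+1730/54749) = 827/1000 ≈ 0.827000
step 7 [3.5y] swap r/2=714/20869: DF=(1 − 714/20869·(0.991600+0.954000+0.940400+0.904900+0.857000+0.827000))/(1+714/20869) = 3929/5000 ≈ 0.785800
step 8 [4y] swap r/2=128/4143: DF=(1 − 128/4143·(0.991600+0.954000+0.940400+0.904900+0.857000+0.827000+0.785800))/(1+128/4143) = 489/625 ≈ 0.782400

1 1/2 2479/2500
2 1 477/500
3 3/2 2351/2500
4 2 9049/10000
5 5/2 857/1000
6 3 827/1000
7 7/2 3929/5000
8 4 489/625
f(1.5y,3.5y) = ((2351/2500)/(3929/5000) − 1)/(2) = 773/7858 ≈ 9.8371%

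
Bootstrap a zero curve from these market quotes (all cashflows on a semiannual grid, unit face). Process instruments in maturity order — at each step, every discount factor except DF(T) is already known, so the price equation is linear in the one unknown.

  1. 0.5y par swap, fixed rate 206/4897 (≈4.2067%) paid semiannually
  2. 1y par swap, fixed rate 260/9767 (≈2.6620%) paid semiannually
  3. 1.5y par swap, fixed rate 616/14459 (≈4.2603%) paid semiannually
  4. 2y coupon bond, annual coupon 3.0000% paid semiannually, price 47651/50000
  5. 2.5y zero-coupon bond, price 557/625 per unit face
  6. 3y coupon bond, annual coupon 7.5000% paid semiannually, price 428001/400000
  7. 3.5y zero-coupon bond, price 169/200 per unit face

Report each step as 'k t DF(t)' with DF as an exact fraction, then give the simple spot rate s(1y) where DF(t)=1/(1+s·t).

step 1 [0.5y] swap r/2=103/4897: DF=(1 − 103/4897·(0))/(1+103/4897) = 4897/5000 ≈ 0.979400
step 2 [1y] swap r/2=130/9767: DF=(1 − 130/9767·(0.979400))/(1+130/9767) = 487/500 ≈ 0.974000
step 3 [1.5y] swap r/2=308/14459: DF=(1 − 308/14459·(0.979400+0.974000))/(1+308/14459) = 1173/1250 ≈ 0.938400
step 4 [2y] bond c/2=3/200: DF=(47651/50000 − 3/200·(0.979400+0.974000+0.938400))/(1+3/200) = 4481/5000 ≈ 0.896200
step 5 [2.5y] zero: DF = P = 557/625 ≈ 0.891200
step 6 [3y] bond c/2=3/80: DF=(428001/400000 − 3/80·(0.979400+0.974000+0.938400+0.896200+0.891200))/(1+3/80) = 4311/5000 ≈ 0.862200
step 7 [3.5y] zero: DF = P = 169/200 ≈ 0.845000

1 1/2 4897/5000
2 1 487/500
3 3/2 1173/1250
4 2 4481/5000
5 5/2 557/625
6 3 4311/5000
7 7/2 169/200
s(1y) = (1/(487/500) − 1)/(1) = 13/487 ≈ 2.6694%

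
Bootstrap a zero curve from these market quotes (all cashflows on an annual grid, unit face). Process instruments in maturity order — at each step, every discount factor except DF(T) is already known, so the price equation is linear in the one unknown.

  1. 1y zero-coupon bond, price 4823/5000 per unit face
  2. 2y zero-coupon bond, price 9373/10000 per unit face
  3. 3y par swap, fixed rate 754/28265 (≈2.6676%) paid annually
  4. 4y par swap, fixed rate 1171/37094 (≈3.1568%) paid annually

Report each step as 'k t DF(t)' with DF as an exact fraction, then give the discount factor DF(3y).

step 1 [1y] zero: DF = P = 4823/5000 ≈ 0.964600
step 2 [2y] zero: DF = P = 9373/10000 ≈ 0.937300
step 3 [3y] swap r/1=754/28265: DF=(1 − 754/28265·(0.964600+0.937300))/(1+754/28265) = 4623/5000 ≈ 0.924600
step 4 [4y] swap r/1=1171/37094: DF=(1 − 1171/37094·(0.964600+0.937300+0.924600))/(1+1171/37094) = 8829/10000 ≈ 0.882900

1 1 4823/5000
2 2 9373/10000
3 3 4623/5000
4 4 8829/10000
DF(3y) = 4623/5000 ≈ 0.924600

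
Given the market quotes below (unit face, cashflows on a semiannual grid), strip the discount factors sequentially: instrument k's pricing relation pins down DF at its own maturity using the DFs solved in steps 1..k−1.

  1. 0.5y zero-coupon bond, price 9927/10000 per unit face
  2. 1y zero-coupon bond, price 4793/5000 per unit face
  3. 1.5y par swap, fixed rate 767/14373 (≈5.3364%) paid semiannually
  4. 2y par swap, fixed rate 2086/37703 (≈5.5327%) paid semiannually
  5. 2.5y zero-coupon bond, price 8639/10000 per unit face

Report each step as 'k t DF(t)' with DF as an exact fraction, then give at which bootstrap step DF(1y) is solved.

step 1 [0.5y] zero: DF = P = 9927/10000 ≈ 0.992700
step 2 [1y] zero: DF = P = 4793/5000 ≈ 0.958600
step 3 [1.5y] swap r/2=767/28746: DF=(1 − 767/28746·(0.992700+0.958600))/(1+767/28746) = 9233/10000 ≈ 0.923300
step 4 [2y] swap r/2=1043/37703: DF=(1 − 1043/37703·(0.992700+0.958600+0.923300))/(1+1043/37703) = 8957/10000 ≈ 0.895700
step 5 [2.5y] zero: DF = P = 8639/10000 ≈ 0.863900

1 1/2 9927/10000
2 1 4793/5000
3 3/2 9233/10000
4 2 8957/10000
5 5/2 8639/10000
DF(1y) is solved at step 2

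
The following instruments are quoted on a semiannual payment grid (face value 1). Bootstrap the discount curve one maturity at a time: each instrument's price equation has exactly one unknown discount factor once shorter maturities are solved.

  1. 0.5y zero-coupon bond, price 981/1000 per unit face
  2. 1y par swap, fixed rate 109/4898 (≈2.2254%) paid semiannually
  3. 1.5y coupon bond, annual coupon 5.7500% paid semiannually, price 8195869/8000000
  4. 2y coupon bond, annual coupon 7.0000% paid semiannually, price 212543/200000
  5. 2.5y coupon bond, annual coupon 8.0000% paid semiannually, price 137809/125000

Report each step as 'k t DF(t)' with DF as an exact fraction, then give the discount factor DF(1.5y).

step 1 [0.5y] zero: DF = P = 981/1000 ≈ 0.981000
step 2 [1y] swap r/2=109/9796: DF=(1 − 109/9796·(0.981000))/(1+109/9796) = 4891/5000 ≈ 0.978200
step 3 [1.5y] bond c/2=23/800: DF=(8195869/8000000 − 23/800·(0.981000+0.978200))/(1+23/800) = 9411/10000 ≈ 0.941100
step 4 [2y] bond c/2=7/200: DF=(212543/200000 − 7/200·(0.981000+0.978200+0.941100))/(1+7/200) = 9287/10000 ≈ 0.928700
step 5 [2.5y] bond c/2=1/25: DF=(137809/125000 − 1/25·(0.981000+0.978200+0.941100+0.928700))/(1+1/25) = 1141/1250 ≈ 0.912800

1 1/2 981/1000
2 1 4891/5000
3 3/2 9411/10000
4 2 9287/10000
5 5/2 1141/1250
DF(1.5y) = 9411/10000 ≈ 0.941100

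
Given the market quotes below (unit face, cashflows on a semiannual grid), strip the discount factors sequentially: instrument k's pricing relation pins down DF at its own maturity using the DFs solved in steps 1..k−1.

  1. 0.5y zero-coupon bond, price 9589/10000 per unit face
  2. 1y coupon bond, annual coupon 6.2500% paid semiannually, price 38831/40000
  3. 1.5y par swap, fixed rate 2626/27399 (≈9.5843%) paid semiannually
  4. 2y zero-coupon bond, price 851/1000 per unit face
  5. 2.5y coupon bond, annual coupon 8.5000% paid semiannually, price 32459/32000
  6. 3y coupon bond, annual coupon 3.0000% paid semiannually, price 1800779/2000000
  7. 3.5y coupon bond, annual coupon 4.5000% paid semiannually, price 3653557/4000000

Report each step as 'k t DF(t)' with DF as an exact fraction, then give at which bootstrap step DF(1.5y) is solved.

step 1 [0.5y] zero: DF = P = 9589/10000 ≈ 0.958900
step 2 [1y] bond c/2=1/32: DF=(38831/40000 − 1/32·(0.958900))/(1+1/32) = 9123/10000 ≈ 0.912300
step 3 [1.5y] swap r/2=1313/27399: DF=(1 − 1313/27399·(0.958900+0.912300))/(1+1313/27399) = 8687/10000 ≈ 0.868700
step 4 [2y] zero: DF = P = 851/1000 ≈ 0.851000
step 5 [2.5y] bond c/2=17/400: DF=(32459/32000 − 17/400·(0.958900+0.912300+0.868700+0.851000))/(1+17/400) = 4133/5000 ≈ 0.826600
step 6 [3y] bond c/2=3/200: DF=(1800779/2000000 − 3/200·(0.958900+0.912300+0.868700+0.851000+0.826600))/(1+3/200) = 4109/5000 ≈ 0.821800
step 7 [3.5y] bond c/2=9/400: DF=(3653557/4000000 − 9/400·(0.958900+0.912300+0.868700+0.851000+0.826600+0.821800))/(1+9/400) = 389/500 ≈ 0.778000

1 1/2 9589/10000
2 1 9123/10000
3 3/2 8687/10000
4 2 851/1000
5 5/2 4133/5000
6 3 4109/5000
7 7/2 389/500
DF(1.5y) is solved at step 3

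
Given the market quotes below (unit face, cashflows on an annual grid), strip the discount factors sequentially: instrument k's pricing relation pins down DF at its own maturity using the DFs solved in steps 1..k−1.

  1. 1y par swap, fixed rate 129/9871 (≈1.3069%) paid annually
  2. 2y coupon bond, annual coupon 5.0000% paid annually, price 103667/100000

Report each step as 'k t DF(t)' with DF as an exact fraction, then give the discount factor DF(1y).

step 1 [1y] swap r/1=129/9871: DF=(1 − 129/9871·(0))/(1+129/9871) = 9871/10000 ≈ 0.987100
step 2 [2y] bond c/1=1/20: DF=(103667/100000 − 1/20·(0.987100))/(1+1/20) = 9403/10000 ≈ 0.940300

1 1 9871/10000
2 2 9403/10000
DF(1y) = 9871/10000 ≈ 0.987100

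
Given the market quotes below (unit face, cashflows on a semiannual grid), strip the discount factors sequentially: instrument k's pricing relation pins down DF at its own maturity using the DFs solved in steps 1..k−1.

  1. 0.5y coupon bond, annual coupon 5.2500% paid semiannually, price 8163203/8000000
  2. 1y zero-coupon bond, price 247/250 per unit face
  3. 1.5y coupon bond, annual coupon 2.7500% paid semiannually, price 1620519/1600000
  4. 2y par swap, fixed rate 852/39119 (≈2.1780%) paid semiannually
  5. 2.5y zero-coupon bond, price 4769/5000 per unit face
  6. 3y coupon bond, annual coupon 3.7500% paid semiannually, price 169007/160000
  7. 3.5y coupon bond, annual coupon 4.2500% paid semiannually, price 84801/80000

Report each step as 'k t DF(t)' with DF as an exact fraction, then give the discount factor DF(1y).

1 1/2 9943/10000
2 1 247/250
3 3/2 4861/5000
4 2 4787/5000
5 5/2 4769/5000
6 3 9473/10000
7 7/2 917/1000
DF(1y) = 247/250 ≈ 0.988000

step 1 [0.5y] bond c/2=21/800: DF=(8163203/8000000 − 21/800·(0))/(1+21/800) = 9943/10000 ≈ 0.994300
step 2 [1y] zero: DF = P = 247/250 ≈ 0.988000
step 3 [1.5y] bond c/2=11/800: DF=(1620519/1600000 − 11/800·(0.994300+0.988000))/(1+11/800) = 4861/5000 ≈ 0.972200
step 4 [2y] swap r/2=426/39119: DF=(1 − 426/39119·(0.994300+0.988000+0.972200))/(1+426/39119) = 4787/5000 ≈ 0.957400
step 5 [2.5y] zero: DF = P = 4769/5000 ≈ 0.953800
step 6 [3y] bond c/2=3/160: DF=(169007/160000 − 3/160·(0.994300+0.988000+0.972200+0.957400+0.953800))/(1+3/160) = 9473/10000 ≈ 0.947300
step 7 [3.5y] bond c/2=17/800: DF=(84801/80000 − 17/800·(0.994300+0.988000+0.972200+0.957400+0.953800+0.947300))/(1+17/800) = 917/1000 ≈ 0.917000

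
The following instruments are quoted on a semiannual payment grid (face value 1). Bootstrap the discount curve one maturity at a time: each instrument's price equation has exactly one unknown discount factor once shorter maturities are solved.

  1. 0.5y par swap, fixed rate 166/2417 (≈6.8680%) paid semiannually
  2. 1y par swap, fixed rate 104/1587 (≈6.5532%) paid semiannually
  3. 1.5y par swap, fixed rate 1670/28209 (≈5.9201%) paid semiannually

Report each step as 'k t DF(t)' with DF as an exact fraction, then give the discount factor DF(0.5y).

1 1/2 2417/2500
2 1 586/625
3 3/2 1833/2000
DF(0.5y) = 2417/2500 ≈ 0.966800

step 1 [0.5y] swap r/2=83/2417: DF=(1 − 83/2417·(0))/(1+83/2417) = 2417/2500 ≈ 0.966800
step 2 [1y] swap r/2=52/1587: DF=(1 − 52/1587·(0.966800))/(1+52/1587) = 586/625 ≈ 0.937600
step 3 [1.5y] swap r/2=835/28209: DF=(1 − 835/28209·(0.966800+0.937600))/(1+835/28209) = 1833/2000 ≈ 0.916500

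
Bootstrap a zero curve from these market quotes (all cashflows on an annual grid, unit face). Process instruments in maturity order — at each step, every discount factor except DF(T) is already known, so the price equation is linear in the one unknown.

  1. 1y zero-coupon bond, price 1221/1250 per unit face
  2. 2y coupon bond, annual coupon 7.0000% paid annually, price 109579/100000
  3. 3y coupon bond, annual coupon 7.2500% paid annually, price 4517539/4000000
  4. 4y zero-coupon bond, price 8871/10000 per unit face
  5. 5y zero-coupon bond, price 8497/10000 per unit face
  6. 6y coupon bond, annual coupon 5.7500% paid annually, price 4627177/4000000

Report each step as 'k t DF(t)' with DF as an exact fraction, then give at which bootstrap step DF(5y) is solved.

step 1 [1y] zero: DF = P = 1221/1250 ≈ 0.976800
step 2 [2y] bond c/1=7/100: DF=(109579/100000 − 7/100·(0.976800))/(1+7/100) = 4801/5000 ≈ 0.960200
step 3 [3y] bond c/1=29/400: DF=(4517539/4000000 − 29/400·(0.976800+0.960200))/(1+29/400) = 9221/10000 ≈ 0.922100
step 4 [4y] zero: DF = P = 8871/10000 ≈ 0.887100
step 5 [5y] zero: DF = P = 8497/10000 ≈ 0.849700
step 6 [6y] bond c/1=23/400: DF=(4627177/4000000 − 23/400·(0.976800+0.960200+0.922100+0.887100+0.849700))/(1+23/400) = 211/250 ≈ 0.844000

1 1 1221/1250
2 2 4801/5000
3 3 9221/10000
4 4 8871/10000
5 5 8497/10000
6 6 211/250
DF(5y) is solved at step 5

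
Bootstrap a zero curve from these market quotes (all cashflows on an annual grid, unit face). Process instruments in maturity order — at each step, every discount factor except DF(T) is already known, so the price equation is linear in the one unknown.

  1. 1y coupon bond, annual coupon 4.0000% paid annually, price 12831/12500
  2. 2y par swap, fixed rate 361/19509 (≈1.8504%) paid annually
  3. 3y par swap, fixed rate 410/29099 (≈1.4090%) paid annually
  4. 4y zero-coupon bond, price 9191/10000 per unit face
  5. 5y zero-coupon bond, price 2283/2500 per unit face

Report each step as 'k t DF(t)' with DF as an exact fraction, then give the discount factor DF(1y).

1 1 987/1000
2 2 9639/10000
3 3 959/1000
4 4 9191/10000
5 5 2283/2500
DF(1y) = 987/1000 ≈ 0.987000

step 1 [1y] bond c/1=1/25: DF=(12831/12500 − 1/25·(0))/(1+1/25) = 987/1000 ≈ 0.987000
step 2 [2y] swap r/1=361/19509: DF=(1 − 361/19509·(0.987000))/(1+361/19509) = 9639/10000 ≈ 0.963900
step 3 [3y] swap r/1=410/29099: DF=(1 − 410/29099·(0.987000+0.963900))/(1+410/29099) = 959/1000 ≈ 0.959000
step 4 [4y] zero: DF = P = 9191/10000 ≈ 0.919100
step 5 [5y] zero: DF = P = 2283/2500 ≈ 0.913200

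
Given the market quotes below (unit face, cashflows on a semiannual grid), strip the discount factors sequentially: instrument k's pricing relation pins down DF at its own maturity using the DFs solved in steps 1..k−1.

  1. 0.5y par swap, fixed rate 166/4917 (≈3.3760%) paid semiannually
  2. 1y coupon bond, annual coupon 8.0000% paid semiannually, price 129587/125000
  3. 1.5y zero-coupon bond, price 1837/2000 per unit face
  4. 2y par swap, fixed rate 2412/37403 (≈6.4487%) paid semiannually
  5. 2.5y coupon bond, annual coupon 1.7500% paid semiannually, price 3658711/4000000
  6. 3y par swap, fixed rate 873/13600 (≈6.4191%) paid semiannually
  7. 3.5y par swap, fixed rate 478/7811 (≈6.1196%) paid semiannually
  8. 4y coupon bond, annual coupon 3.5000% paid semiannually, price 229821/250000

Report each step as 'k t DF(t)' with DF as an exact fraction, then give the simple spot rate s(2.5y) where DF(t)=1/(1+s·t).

step 1 [0.5y] swap r/2=83/4917: DF=(1 − 83/4917·(0))/(1+83/4917) = 4917/5000 ≈ 0.983400
step 2 [1y] bond c/2=1/25: DF=(129587/125000 − 1/25·(0.983400))/(1+1/25) = 959/1000 ≈ 0.959000
step 3 [1.5y] zero: DF = P = 1837/2000 ≈ 0.918500
step 4 [2y] swap r/2=1206/37403: DF=(1 − 1206/37403·(0.983400+0.959000+0.918500))/(1+1206/37403) = 4397/5000 ≈ 0.879400
step 5 [2.5y] bond c/2=7/800: DF=(3658711/4000000 − 7/800·(0.983400+0.959000+0.918500+0.879400))/(1+7/800) = 8743/10000 ≈ 0.874300
step 6 [3y] swap r/2=873/27200: DF=(1 − 873/27200·(0.983400+0.959000+0.918500+0.879400+0.874300))/(1+873/27200) = 4127/5000 ≈ 0.825400
step 7 [3.5y] swap r/2=239/7811: DF=(1 − 239/7811·(0.983400+0.959000+0.918500+0.879400+0.874300+0.825400))/(1+239/7811) = 1011/1250 ≈ 0.808800
step 8 [4y] bond c/2=7/400: DF=(229821/250000 − 7/400·(0.983400+0.959000+0.918500+0.879400+0.874300+0.825400+0.808800))/(1+7/400) = 199/250 ≈ 0.796000

1 1/2 4917/5000
2 1 959/1000
3 3/2 1837/2000
4 2 4397/5000
5 5/2 8743/10000
6 3 4127/5000
7 7/2 1011/1250
8 4 199/250
s(2.5y) = (1/(8743/10000) − 1)/(5/2) = 2514/43715 ≈ 5.7509%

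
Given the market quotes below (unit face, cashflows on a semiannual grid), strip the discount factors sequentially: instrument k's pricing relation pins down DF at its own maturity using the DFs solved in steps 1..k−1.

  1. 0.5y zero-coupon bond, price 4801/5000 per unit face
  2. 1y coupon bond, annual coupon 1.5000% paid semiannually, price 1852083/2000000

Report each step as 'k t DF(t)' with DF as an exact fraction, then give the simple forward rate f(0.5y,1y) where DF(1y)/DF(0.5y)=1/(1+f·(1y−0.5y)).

1 1/2 4801/5000
2 1 114/125
f(0.5y,1y) = ((4801/5000)/(114/125) − 1)/(1/2) = 241/2280 ≈ 10.5702%

step 1 [0.5y] zero: DF = P = 4801/5000 ≈ 0.960200
step 2 [1y] bond c/2=3/400: DF=(1852083/2000000 − 3/400·(0.960200))/(1+3/400) = 114/125 ≈ 0.912000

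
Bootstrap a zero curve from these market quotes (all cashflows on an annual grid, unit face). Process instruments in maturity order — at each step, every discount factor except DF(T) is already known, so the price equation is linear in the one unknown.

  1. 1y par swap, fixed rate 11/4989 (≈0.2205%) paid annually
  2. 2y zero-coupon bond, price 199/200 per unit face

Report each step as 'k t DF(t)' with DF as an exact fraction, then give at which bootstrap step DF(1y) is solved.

step 1 [1y] swap r/1=11/4989: DF=(1 − 11/4989·(0))/(1+11/4989) = 4989/5000 ≈ 0.997800
step 2 [2y] zero: DF = P = 199/200 ≈ 0.995000

1 1 4989/5000
2 2 199/200
DF(1y) is solved at step 1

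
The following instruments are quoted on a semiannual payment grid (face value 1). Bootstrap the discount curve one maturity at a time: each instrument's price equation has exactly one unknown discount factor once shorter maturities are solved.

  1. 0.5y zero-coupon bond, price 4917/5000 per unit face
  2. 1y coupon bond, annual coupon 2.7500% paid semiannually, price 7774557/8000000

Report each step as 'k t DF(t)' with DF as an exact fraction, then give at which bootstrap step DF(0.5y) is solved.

1 1/2 4917/5000
2 1 9453/10000
DF(0.5y) is solved at step 1

step 1 [0.5y] zero: DF = P = 4917/5000 ≈ 0.983400
step 2 [1y] bond c/2=11/800: DF=(7774557/8000000 − 11/800·(0.983400))/(1+11/800) = 9453/10000 ≈ 0.945300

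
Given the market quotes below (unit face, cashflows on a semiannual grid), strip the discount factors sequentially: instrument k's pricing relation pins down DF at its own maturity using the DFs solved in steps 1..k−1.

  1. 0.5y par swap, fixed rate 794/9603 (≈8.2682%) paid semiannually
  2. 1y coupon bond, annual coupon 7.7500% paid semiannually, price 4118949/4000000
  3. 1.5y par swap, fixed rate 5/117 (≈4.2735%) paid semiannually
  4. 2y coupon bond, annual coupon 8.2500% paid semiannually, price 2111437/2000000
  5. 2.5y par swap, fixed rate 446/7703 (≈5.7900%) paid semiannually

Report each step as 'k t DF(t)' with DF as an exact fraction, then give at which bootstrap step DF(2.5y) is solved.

step 1 [0.5y] swap r/2=397/9603: DF=(1 − 397/9603·(0))/(1+397/9603) = 9603/10000 ≈ 0.960300
step 2 [1y] bond c/2=31/800: DF=(4118949/4000000 − 31/800·(0.960300))/(1+31/800) = 1911/2000 ≈ 0.955500
step 3 [1.5y] swap r/2=5/234: DF=(1 − 5/234·(0.960300+0.955500))/(1+5/234) = 939/1000 ≈ 0.939000
step 4 [2y] bond c/2=33/800: DF=(2111437/2000000 − 33/800·(0.960300+0.955500+0.939000))/(1+33/800) = 563/625 ≈ 0.900800
step 5 [2.5y] swap r/2=223/7703: DF=(1 − 223/7703·(0.960300+0.955500+0.939000+0.900800))/(1+223/7703) = 4331/5000 ≈ 0.866200

1 1/2 9603/10000
2 1 1911/2000
3 3/2 939/1000
4 2 563/625
5 5/2 4331/5000
DF(2.5y) is solved at step 5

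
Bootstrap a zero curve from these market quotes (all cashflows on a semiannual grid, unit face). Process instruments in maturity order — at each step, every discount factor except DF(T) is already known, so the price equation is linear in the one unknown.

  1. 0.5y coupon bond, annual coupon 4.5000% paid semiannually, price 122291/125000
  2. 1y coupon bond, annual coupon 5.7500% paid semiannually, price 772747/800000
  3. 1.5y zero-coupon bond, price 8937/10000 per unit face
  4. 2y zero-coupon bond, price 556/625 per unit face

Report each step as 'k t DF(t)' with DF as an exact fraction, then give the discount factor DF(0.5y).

1 1/2 598/625
2 1 4561/5000
3 3/2 8937/10000
4 2 556/625
DF(0.5y) = 598/625 ≈ 0.956800

step 1 [0.5y] bond c/2=9/400: DF=(122291/125000 − 9/400·(0))/(1+9/400) = 598/625 ≈ 0.956800
step 2 [1y] bond c/2=23/800: DF=(772747/800000 − 23/800·(0.956800))/(1+23/800) = 4561/5000 ≈ 0.912200
step 3 [1.5y] zero: DF = P = 8937/10000 ≈ 0.893700
step 4 [2y] zero: DF = P = 556/625 ≈ 0.889600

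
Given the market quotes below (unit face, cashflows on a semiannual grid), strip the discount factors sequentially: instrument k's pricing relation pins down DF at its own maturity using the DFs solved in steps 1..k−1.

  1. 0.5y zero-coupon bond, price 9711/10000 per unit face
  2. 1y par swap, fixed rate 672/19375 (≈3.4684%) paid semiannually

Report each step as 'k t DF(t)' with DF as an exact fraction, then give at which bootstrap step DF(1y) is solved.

step 1 [0.5y] zero: DF = P = 9711/10000 ≈ 0.971100
step 2 [1y] swap r/2=336/19375: DF=(1 − 336/19375·(0.971100))/(1+336/19375) = 604/625 ≈ 0.966400

1 1/2 9711/10000
2 1 604/625
DF(1y) is solved at step 2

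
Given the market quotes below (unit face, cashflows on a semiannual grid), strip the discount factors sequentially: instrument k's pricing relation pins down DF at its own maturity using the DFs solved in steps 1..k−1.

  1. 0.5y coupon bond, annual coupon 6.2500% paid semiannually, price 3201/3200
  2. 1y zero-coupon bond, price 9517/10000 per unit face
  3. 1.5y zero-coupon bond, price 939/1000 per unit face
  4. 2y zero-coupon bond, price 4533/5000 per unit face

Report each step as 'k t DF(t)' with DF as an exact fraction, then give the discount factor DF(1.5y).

1 1/2 97/100
2 1 9517/10000
3 3/2 939/1000
4 2 4533/5000
DF(1.5y) = 939/1000 ≈ 0.939000

step 1 [0.5y] bond c/2=1/32: DF=(3201/3200 − 1/32·(0))/(1+1/32) = 97/100 ≈ 0.970000
step 2 [1y] zero: DF = P = 9517/10000 ≈ 0.951700
step 3 [1.5y] zero: DF = P = 939/1000 ≈ 0.939000
step 4 [2y] zero: DF = P = 4533/5000 ≈ 0.906600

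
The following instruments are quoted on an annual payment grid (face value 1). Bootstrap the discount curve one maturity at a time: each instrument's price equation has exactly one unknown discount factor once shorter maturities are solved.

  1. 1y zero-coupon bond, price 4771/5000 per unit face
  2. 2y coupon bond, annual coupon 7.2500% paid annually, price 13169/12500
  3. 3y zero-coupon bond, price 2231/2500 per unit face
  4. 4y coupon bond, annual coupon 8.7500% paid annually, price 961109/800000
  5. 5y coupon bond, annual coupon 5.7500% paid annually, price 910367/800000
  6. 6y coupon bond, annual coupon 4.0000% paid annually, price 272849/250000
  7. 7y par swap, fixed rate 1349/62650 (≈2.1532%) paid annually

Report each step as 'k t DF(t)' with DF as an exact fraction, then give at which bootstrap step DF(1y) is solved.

1 1 4771/5000
2 2 4589/5000
3 3 2231/2500
4 4 8823/10000
5 5 4389/5000
6 6 4377/5000
7 7 8651/10000
DF(1y) is solved at step 1

step 1 [1y] zero: DF = P = 4771/5000 ≈ 0.954200
step 2 [2y] bond c/1=29/400: DF=(13169/12500 − 29/400·(0.954200))/(1+29/400) = 4589/5000 ≈ 0.917800
step 3 [3y] zero: DF = P = 2231/2500 ≈ 0.892400
step 4 [4y] bond c/1=7/80: DF=(961109/800000 − 7/80·(0.954200+0.917800+0.892400))/(1+7/80) = 8823/10000 ≈ 0.882300
step 5 [5y] bond c/1=23/400: DF=(910367/800000 − 23/400·(0.954200+0.917800+0.892400+0.882300))/(1+23/400) = 4389/5000 ≈ 0.877800
step 6 [6y] bond c/1=1/25: DF=(272849/250000 − 1/25·(0.954200+0.917800+0.892400+0.882300+0.877800))/(1+1/25) = 4377/5000 ≈ 0.875400
step 7 [7y] swap r/1=1349/62650: DF=(1 − 1349/62650·(0.954200+0.917800+0.892400+0.882300+0.877800+0.875400))/(1+1349/62650) = 8651/10000 ≈ 0.865100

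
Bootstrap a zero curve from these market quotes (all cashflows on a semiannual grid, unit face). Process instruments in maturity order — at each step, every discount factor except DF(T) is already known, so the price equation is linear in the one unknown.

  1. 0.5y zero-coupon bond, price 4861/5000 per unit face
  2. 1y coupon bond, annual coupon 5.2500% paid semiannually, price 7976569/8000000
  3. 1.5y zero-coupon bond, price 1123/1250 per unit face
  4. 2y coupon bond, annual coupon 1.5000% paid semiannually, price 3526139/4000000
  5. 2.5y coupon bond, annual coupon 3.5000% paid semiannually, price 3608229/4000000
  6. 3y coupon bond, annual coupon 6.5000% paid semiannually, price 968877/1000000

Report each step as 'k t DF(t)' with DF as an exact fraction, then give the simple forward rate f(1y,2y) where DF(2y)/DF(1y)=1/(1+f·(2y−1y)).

step 1 [0.5y] zero: DF = P = 4861/5000 ≈ 0.972200
step 2 [1y] bond c/2=21/800: DF=(7976569/8000000 − 21/800·(0.972200))/(1+21/800) = 9467/10000 ≈ 0.946700
step 3 [1.5y] zero: DF = P = 1123/1250 ≈ 0.898400
step 4 [2y] bond c/2=3/400: DF=(3526139/4000000 − 3/400·(0.972200+0.946700+0.898400))/(1+3/400) = 427/500 ≈ 0.854000
step 5 [2.5y] bond c/2=7/400: DF=(3608229/4000000 − 7/400·(0.972200+0.946700+0.898400+0.854000))/(1+7/400) = 4117/5000 ≈ 0.823400
step 6 [3y] bond c/2=13/400: DF=(968877/1000000 − 13/400·(0.972200+0.946700+0.898400+0.854000+0.823400))/(1+13/400) = 7969/10000 ≈ 0.796900

1 1/2 4861/5000
2 1 9467/10000
3 3/2 1123/1250
4 2 427/500
5 5/2 4117/5000
6 3 7969/10000
f(1y,2y) = ((9467/10000)/(427/500) − 1)/(1) = 927/8540 ≈ 10.8548%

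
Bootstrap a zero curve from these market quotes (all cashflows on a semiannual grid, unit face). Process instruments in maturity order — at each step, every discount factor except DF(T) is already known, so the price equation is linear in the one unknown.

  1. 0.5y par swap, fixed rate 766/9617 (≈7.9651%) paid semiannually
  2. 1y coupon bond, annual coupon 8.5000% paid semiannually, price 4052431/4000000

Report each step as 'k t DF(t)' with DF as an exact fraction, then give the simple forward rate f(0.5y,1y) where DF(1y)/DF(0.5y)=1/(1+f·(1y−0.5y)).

1 1/2 9617/10000
2 1 4663/5000
f(0.5y,1y) = ((9617/10000)/(4663/5000) − 1)/(1/2) = 291/4663 ≈ 6.2406%

step 1 [0.5y] swap r/2=383/9617: DF=(1 − 383/9617·(0))/(1+383/9617) = 9617/10000 ≈ 0.961700
step 2 [1y] bond c/2=17/400: DF=(4052431/4000000 − 17/400·(0.961700))/(1+17/400) = 4663/5000 ≈ 0.932600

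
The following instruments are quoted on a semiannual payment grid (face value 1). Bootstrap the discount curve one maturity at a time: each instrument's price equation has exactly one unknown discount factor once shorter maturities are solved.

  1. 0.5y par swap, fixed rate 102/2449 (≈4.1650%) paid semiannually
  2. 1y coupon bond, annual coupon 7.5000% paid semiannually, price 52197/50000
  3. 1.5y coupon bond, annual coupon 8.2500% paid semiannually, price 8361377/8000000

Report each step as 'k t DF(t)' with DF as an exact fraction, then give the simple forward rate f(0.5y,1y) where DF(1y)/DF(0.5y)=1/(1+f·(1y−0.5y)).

1 1/2 2449/2500
2 1 2427/2500
3 3/2 1853/2000
f(0.5y,1y) = ((2449/2500)/(2427/2500) − 1)/(1/2) = 44/2427 ≈ 1.8129%

step 1 [0.5y] swap r/2=51/2449: DF=(1 − 51/2449·(0))/(1+51/2449) = 2449/2500 ≈ 0.979600
step 2 [1y] bond c/2=3/80: DF=(52197/50000 − 3/80·(0.979600))/(1+3/80) = 2427/2500 ≈ 0.970800
step 3 [1.5y] bond c/2=33/800: DF=(8361377/8000000 − 33/800·(0.979600+0.970800))/(1+33/800) = 1853/2000 ≈ 0.926500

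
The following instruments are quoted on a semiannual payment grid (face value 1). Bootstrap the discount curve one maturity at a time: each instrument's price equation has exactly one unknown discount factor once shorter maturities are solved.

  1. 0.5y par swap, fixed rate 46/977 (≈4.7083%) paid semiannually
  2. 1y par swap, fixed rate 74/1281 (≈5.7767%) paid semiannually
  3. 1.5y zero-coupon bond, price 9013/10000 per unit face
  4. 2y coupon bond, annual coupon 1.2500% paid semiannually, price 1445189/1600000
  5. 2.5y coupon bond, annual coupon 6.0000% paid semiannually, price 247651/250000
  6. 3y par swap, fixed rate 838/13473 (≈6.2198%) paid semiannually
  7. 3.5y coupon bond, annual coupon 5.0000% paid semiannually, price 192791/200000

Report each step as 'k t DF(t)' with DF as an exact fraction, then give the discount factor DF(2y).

1 1/2 977/1000
2 1 1889/2000
3 3/2 9013/10000
4 2 8801/10000
5 5/2 8539/10000
6 3 2081/2500
7 7/2 809/1000
DF(2y) = 8801/10000 ≈ 0.880100

step 1 [0.5y] swap r/2=23/977: DF=(1 − 23/977·(0))/(1+23/977) = 977/1000 ≈ 0.977000
step 2 [1y] swap r/2=37/1281: DF=(1 − 37/1281·(0.977000))/(1+37/1281) = 1889/2000 ≈ 0.944500
step 3 [1.5y] zero: DF = P = 9013/10000 ≈ 0.901300
step 4 [2y] bond c/2=1/160: DF=(1445189/1600000 − 1/160·(0.977000+0.944500+0.901300))/(1+1/160) = 8801/10000 ≈ 0.880100
step 5 [2.5y] bond c/2=3/100: DF=(247651/250000 − 3/100·(0.977000+0.944500+0.901300+0.880100))/(1+3/100) = 8539/10000 ≈ 0.853900
step 6 [3y] swap r/2=419/13473: DF=(1 − 419/13473·(0.977000+0.944500+0.901300+0.880100+0.853900))/(1+419/13473) = 2081/2500 ≈ 0.832400
step 7 [3.5y] bond c/2=1/40: DF=(192791/200000 − 1/40·(0.977000+0.944500+0.901300+0.880100+0.853900+0.832400))/(1+1/40) = 809/1000 ≈ 0.809000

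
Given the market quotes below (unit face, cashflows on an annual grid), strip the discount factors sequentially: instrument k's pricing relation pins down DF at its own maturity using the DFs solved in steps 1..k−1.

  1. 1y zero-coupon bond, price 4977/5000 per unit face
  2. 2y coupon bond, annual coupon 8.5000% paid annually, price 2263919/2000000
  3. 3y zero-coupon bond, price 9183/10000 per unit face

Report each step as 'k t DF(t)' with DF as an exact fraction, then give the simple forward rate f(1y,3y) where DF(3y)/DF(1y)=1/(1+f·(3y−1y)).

step 1 [1y] zero: DF = P = 4977/5000 ≈ 0.995400
step 2 [2y] bond c/1=17/200: DF=(2263919/2000000 − 17/200·(0.995400))/(1+17/200) = 9653/10000 ≈ 0.965300
step 3 [3y] zero: DF = P = 9183/10000 ≈ 0.918300

1 1 4977/5000
2 2 9653/10000
3 3 9183/10000
f(1y,3y) = ((4977/5000)/(9183/10000) − 1)/(2) = 257/6122 ≈ 4.1980%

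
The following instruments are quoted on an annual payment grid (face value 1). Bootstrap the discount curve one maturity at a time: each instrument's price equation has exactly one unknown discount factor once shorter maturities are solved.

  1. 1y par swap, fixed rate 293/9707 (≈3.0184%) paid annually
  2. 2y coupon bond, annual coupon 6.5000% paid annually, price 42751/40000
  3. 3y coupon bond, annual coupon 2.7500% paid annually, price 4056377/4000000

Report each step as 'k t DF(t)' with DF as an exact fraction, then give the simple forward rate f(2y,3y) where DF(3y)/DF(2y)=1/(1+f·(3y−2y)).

1 1 9707/10000
2 2 9443/10000
3 3 9357/10000
f(2y,3y) = ((9443/10000)/(9357/10000) − 1)/(1) = 86/9357 ≈ 0.9191%

step 1 [1y] swap r/1=293/9707: DF=(1 − 293/9707·(0))/(1+293/9707) = 9707/10000 ≈ 0.970700
step 2 [2y] bond c/1=13/200: DF=(42751/40000 − 13/200·(0.970700))/(1+13/200) = 9443/10000 ≈ 0.944300
step 3 [3y] bond c/1=11/400: DF=(4056377/4000000 − 11/400·(0.970700+0.944300))/(1+11/400) = 9357/10000 ≈ 0.935700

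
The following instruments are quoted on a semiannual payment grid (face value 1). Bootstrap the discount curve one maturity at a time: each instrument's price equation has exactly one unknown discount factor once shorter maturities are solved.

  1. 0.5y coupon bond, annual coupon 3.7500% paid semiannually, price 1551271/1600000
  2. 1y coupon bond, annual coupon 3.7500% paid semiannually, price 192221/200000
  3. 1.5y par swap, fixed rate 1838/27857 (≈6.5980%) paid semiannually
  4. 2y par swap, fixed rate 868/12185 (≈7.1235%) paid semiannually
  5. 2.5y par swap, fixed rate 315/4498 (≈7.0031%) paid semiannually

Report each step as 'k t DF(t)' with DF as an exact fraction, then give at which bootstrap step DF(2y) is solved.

1 1/2 9517/10000
2 1 9259/10000
3 3/2 9081/10000
4 2 4349/5000
5 5/2 337/400
DF(2y) is solved at step 4

step 1 [0.5y] bond c/2=3/160: DF=(1551271/1600000 − 3/160·(0))/(1+3/160) = 9517/10000 ≈ 0.951700
step 2 [1y] bond c/2=3/160: DF=(192221/200000 − 3/160·(0.951700))/(1+3/160) = 9259/10000 ≈ 0.925900
step 3 [1.5y] swap r/2=919/27857: DF=(1 − 919/27857·(0.951700+0.925900))/(1+919/27857) = 9081/10000 ≈ 0.908100
step 4 [2y] swap r/2=434/12185: DF=(1 − 434/12185·(0.951700+0.925900+0.908100))/(1+434/12185) = 4349/5000 ≈ 0.869800
step 5 [2.5y] swap r/2=315/8996: DF=(1 − 315/8996·(0.951700+0.925900+0.908100+0.869800))/(1+315/8996) = 337/400 ≈ 0.842500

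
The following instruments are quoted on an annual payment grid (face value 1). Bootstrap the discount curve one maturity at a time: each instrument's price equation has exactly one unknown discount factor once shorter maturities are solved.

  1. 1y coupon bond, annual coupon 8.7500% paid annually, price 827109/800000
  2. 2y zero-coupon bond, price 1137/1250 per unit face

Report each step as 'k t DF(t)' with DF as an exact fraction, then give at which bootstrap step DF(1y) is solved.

step 1 [1y] bond c/1=7/80: DF=(827109/800000 − 7/80·(0))/(1+7/80) = 9507/10000 ≈ 0.950700
step 2 [2y] zero: DF = P = 1137/1250 ≈ 0.909600

1 1 9507/10000
2 2 1137/1250
DF(1y) is solved at step 1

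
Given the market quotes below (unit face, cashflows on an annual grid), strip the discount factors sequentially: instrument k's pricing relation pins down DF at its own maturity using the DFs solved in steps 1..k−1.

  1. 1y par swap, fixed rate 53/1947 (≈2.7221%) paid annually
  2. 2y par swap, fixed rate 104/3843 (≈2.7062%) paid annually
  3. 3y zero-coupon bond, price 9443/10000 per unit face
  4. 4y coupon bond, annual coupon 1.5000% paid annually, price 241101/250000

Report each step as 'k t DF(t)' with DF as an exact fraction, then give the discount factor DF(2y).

1 1 1947/2000
2 2 237/250
3 3 9443/10000
4 4 4539/5000
DF(2y) = 237/250 ≈ 0.948000

step 1 [1y] swap r/1=53/1947: DF=(1 − 53/1947·(0))/(1+53/1947) = 1947/2000 ≈ 0.973500
step 2 [2y] swap r/1=104/3843: DF=(1 − 104/3843·(0.973500))/(1+104/3843) = 237/250 ≈ 0.948000
step 3 [3y] zero: DF = P = 9443/10000 ≈ 0.944300
step 4 [4y] bond c/1=3/200: DF=(241101/250000 − 3/200·(0.973500+0.948000+0.944300))/(1+3/200) = 4539/5000 ≈ 0.907800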